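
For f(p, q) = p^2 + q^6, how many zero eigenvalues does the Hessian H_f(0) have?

Hessian at 0 has rank 1.

1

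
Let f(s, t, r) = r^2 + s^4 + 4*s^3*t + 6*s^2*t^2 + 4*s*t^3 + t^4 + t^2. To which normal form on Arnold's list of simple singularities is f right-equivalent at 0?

The Hessian of f at 0 has rank 2. Corank 1: A-series; mu = 3 gives A_3.

A_3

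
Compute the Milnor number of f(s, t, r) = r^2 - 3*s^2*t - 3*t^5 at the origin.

6

The Hessian of f at 0 has rank 1. Corank 2; j^3 = -3*s^2*t has shape L^2 M (L != M), so D-series; mu = 6 gives D_6.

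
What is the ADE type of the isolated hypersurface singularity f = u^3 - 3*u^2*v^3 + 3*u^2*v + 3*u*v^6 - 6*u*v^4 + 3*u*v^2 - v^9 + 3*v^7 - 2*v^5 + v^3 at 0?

The Hessian of f at 0 has rank 0. Corank 2; j^3 = (u + v)^3 is a perfect cube, so E-series; the 5-jet and mu = 8 give E_8.

E_{8}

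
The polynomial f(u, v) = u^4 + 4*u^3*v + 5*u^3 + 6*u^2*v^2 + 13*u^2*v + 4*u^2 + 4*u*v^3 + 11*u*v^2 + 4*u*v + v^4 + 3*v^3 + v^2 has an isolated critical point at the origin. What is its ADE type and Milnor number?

The Hessian of f at 0 has rank 1. Corank 1: A-series; mu = 2 gives A_2.

Type A_{2}, Milnor number mu = 2.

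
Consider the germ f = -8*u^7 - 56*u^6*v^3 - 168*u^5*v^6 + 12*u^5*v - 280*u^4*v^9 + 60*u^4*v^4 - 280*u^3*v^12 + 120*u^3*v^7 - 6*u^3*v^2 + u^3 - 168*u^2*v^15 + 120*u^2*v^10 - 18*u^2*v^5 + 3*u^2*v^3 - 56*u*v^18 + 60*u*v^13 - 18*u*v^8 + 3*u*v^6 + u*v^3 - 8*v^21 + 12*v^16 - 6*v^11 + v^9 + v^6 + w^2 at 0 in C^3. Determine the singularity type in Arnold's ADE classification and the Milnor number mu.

Type E_{7}, Milnor number mu = 7.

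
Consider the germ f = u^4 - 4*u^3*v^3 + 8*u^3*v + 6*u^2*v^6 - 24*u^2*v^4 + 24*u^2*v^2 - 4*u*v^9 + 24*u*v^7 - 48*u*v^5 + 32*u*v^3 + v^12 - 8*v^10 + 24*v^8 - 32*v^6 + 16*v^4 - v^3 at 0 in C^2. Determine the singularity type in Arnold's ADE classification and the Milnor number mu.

The Hessian of f at 0 has rank 0. Corank 2; j^3 = -v^3 is a perfect cube, so E-series; the 4-jet and mu = 6 give E_6.

Type E_6, Milnor number mu = 6.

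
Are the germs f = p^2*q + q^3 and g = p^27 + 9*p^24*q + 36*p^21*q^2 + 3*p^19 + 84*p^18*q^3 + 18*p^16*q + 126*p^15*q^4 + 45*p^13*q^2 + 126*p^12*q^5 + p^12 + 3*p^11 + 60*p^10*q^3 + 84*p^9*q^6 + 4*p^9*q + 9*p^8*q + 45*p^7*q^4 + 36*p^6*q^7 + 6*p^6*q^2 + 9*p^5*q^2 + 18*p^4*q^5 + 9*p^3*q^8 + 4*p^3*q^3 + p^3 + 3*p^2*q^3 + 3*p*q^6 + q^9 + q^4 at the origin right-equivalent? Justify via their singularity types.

The Hessian of f at 0 is [[0, 0], [0, 0]] with rank 0, so corank 2. A Groebner basis of the Jacobian ideal J(f) in C{p,q} is {q^3, p^2 + 3*q^2, p*q}; counting standard monomials gives mu = 4. Corank 2; j^3 = q*(p^2 + q^2) splits into three distinct lines over C (the quadratic factor has nonzero discriminant), so D_4. The Hessian of g at 0 is [[0, 0], [0, 0]] with rank 0, so corank 2. A Groebner basis of the Jacobian ideal J(g) in C{p,q} is {q^3, p^2}; counting standard monomials gives mu = 6. Corank 2; j^3 = p^3 is a perfect cube, so E-series; the 4-jet and mu = 6 give E_6. f is D_4 but g is E_6, hence not right-equivalent.

No.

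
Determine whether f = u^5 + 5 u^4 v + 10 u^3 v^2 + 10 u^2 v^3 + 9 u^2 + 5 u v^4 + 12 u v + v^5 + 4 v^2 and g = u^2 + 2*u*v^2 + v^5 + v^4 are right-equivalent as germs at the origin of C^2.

Yes.

The Hessian of f at 0 is [[18, 12], [12, 8]] with rank 1, so corank 1. A Groebner basis of the Jacobian ideal J(f) in C{u,v} is {v^4, u + 2*v/3}; counting standard monomials gives mu = 4. Corank 1: A-series; mu = 4 gives A_4. The Hessian of g at 0 is [[2, 0], [0, 0]] with rank 1, so corank 1. A Groebner basis of the Jacobian ideal J(g) in C{u,v} is {u^2, u + v^2}; counting standard monomials gives mu = 4. Corank 1: A-series; mu = 4 gives A_4. Both have type A_4, hence right-equivalent.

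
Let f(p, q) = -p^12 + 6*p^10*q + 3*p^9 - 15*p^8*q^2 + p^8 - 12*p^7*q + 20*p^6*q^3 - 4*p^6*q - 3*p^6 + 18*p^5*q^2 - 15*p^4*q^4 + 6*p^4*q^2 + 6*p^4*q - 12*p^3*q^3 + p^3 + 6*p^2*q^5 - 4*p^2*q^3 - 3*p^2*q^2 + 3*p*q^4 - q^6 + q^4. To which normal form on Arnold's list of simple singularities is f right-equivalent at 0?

E_{6}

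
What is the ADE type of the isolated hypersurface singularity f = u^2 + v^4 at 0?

A_{3}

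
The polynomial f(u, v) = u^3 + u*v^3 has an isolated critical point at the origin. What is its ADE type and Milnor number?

The Hessian of f at 0 is [[0, 0], [0, 0]] with rank 0, so corank 2. A Groebner basis of the Jacobian ideal J(f) in C{u,v} is {u^3, u*v^2, 3*u^2 + v^3}; counting standard monomials gives mu = 7. Corank 2; j^3 = u^3 is a perfect cube, so E-series; the 4-jet and mu = 7 give E_7.

Type E_{7}, Milnor number mu = 7.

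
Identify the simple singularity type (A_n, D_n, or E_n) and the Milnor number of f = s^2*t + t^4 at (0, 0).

The Hessian of f at 0 has rank 0. Corank 2; j^3 = s^2*t has shape L^2 M (L != M), so D-series; mu = 5 gives D_5.

Type D_{5}, Milnor number mu = 5.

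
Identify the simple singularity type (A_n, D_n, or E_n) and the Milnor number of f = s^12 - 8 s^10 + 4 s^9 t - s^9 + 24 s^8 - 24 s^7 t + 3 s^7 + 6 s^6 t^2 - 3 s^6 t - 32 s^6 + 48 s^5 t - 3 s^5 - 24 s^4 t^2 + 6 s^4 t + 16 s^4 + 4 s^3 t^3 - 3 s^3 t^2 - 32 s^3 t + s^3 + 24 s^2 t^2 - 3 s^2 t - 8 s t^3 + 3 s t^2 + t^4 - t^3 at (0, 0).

Type E_6, Milnor number mu = 6.

The Hessian of f at 0 has rank 0. Corank 2; j^3 = (s - t)^3 is a perfect cube, so E-series; the 4-jet and mu = 6 give E_6.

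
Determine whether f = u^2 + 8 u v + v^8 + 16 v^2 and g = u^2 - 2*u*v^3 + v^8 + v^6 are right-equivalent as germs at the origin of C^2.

Yes.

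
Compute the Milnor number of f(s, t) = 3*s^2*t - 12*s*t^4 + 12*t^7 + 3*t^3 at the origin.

The Hessian of f at 0 has rank 0. Corank 2; j^3 = 3*t*(s^2 + t^2) splits into three distinct lines over C (the quadratic factor has nonzero discriminant), so D_4.

4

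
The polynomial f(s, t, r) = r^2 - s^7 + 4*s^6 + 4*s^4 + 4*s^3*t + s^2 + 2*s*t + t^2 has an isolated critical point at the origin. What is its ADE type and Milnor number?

The Hessian of f at 0 is [[2, 2, 0], [2, 2, 0], [0, 0, 2]] with rank 2, so corank 1. A Groebner basis of the Jacobian ideal J(f) in C{s,t,r} is {-s*t/2 + t^4 - t^2/2, s*t^2 + s/6 + 2*t^3/3 + t/6, s^2 + 2*s*t + t^2, r}; counting standard monomials gives mu = 6. Corank 1: A-series; mu = 6 gives A_6.

Type A_{6}, Milnor number mu = 6.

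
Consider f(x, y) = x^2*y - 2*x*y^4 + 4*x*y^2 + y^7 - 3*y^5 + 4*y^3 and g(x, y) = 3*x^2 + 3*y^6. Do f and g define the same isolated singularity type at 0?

No.

The Hessian of f at 0 has rank 0. Corank 2; j^3 = y*(x + 2*y)^2 has shape L^2 M (L != M), so D-series; mu = 6 gives D_6. The Hessian of g at 0 has rank 1. Corank 1: A-series; mu = 5 gives A_5. f is D_6 but g is A_5, hence not right-equivalent.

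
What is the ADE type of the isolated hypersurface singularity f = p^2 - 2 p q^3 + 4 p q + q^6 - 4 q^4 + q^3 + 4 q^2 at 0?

A_2

The Hessian of f at 0 has rank 1. Corank 1: A-series; mu = 2 gives A_2.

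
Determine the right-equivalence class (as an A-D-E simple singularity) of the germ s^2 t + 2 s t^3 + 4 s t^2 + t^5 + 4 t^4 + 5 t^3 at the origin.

D_4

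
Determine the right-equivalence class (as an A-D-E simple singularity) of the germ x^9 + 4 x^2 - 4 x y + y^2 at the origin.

A_8

The Hessian of f at 0 is [[8, -4], [-4, 2]] with rank 1, so corank 1. A Groebner basis of the Jacobian ideal J(f) in C{x,y} is {y^8, x - y/2}; counting standard monomials gives mu = 8. Corank 1: A-series; mu = 8 gives A_8.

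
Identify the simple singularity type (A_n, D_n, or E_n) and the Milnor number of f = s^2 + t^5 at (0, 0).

The Hessian of f at 0 has rank 1. Corank 1: A-series; mu = 4 gives A_4.

Type A4, Milnor number mu = 4.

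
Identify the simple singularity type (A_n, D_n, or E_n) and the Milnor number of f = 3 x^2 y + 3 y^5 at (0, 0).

Type D_{6}, Milnor number mu = 6.

The Hessian of f at 0 has rank 0. Corank 2; j^3 = 3*x^2*y has shape L^2 M (L != M), so D-series; mu = 6 gives D_6.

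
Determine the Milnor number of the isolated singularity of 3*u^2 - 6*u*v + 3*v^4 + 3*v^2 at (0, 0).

The Hessian of f at 0 has rank 1. Corank 1: A-series; mu = 3 gives A_3.

3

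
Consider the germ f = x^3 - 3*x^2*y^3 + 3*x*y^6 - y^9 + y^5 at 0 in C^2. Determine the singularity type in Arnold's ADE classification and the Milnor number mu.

Type E8, Milnor number mu = 8.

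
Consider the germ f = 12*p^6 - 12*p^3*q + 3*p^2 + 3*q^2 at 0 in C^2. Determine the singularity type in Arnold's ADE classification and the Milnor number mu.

The Hessian of f at 0 has rank 2. Corank 0: nondegenerate Morse point, so A_1.

Type A_{1}, Milnor number mu = 1.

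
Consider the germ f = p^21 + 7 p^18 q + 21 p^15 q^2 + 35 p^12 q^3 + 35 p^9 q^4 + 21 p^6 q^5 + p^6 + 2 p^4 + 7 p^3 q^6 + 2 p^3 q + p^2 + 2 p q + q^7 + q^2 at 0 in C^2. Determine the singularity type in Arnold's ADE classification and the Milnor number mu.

Type A6, Milnor number mu = 6.

The Hessian of f at 0 has rank 1. Corank 1: A-series; mu = 6 gives A_6.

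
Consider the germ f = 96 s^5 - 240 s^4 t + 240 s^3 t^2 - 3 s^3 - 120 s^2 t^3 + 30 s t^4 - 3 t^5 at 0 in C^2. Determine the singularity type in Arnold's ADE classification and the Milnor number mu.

Type E8, Milnor number mu = 8.

The Hessian of f at 0 is [[0, 0], [0, 0]] with rank 0, so corank 2. A Groebner basis of the Jacobian ideal J(f) in C{s,t} is {t^5, s*t^3 - t^4/8, s^2}; counting standard monomials gives mu = 8. Corank 2; j^3 = -3*s^3 is a perfect cube, so E-series; the 5-jet and mu = 8 give E_8.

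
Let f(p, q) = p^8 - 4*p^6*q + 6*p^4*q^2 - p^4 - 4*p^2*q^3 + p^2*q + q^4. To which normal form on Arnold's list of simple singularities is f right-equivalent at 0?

D_5

The Hessian of f at 0 has rank 0. Corank 2; j^3 = p^2*q has shape L^2 M (L != M), so D-series; mu = 5 gives D_5.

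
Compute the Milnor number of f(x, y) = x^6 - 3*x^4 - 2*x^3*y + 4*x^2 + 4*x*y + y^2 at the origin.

The Hessian of f at 0 is [[8, 4], [4, 2]] with rank 1, so corank 1. A Groebner basis of the Jacobian ideal J(f) in C{x,y} is {y^3, x + y/2}; counting standard monomials gives mu = 3. Corank 1: A-series; mu = 3 gives A_3.

3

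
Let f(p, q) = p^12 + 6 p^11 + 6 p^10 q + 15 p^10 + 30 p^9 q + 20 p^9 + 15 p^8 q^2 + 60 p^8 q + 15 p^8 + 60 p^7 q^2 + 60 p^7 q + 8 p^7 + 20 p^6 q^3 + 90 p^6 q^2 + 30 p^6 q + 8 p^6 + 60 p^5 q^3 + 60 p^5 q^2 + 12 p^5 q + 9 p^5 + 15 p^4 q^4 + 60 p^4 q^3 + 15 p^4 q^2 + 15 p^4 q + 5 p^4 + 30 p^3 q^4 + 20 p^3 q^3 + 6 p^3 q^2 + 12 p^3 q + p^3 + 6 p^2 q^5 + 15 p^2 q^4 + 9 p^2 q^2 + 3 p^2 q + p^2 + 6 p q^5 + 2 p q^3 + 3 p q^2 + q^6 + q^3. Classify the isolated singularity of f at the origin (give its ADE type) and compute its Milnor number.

Type A_2, Milnor number mu = 2.

The Hessian of f at 0 has rank 1. Corank 1: A-series; mu = 2 gives A_2.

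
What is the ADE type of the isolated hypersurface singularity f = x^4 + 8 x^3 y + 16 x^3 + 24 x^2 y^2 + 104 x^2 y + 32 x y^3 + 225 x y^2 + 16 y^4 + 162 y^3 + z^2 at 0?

D5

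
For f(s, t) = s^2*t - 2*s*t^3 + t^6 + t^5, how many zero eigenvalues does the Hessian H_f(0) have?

2

The Hessian at 0 is [[0, 0], [0, 0]] of rank 0; hence corank 2.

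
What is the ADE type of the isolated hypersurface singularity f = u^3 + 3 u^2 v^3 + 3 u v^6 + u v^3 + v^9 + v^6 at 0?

E7

The Hessian of f at 0 is [[0, 0], [0, 0]] with rank 0, so corank 2. A Groebner basis of the Jacobian ideal J(f) in C{u,v} is {u^3, u*v^2, 3*u^2 + v^3}; counting standard monomials gives mu = 7. Corank 2; j^3 = u^3 is a perfect cube, so E-series; the 4-jet and mu = 7 give E_7.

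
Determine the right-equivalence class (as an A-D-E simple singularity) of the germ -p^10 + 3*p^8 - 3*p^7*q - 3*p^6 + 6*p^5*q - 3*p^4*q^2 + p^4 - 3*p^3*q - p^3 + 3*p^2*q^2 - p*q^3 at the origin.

E7

The Hessian of f at 0 has rank 0. Corank 2; j^3 = -p^3 is a perfect cube, so E-series; the 4-jet and mu = 7 give E_7.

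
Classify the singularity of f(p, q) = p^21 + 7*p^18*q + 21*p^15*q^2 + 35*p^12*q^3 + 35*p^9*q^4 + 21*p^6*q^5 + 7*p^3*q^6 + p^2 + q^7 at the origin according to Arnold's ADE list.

A_{6}

The Hessian of f at 0 has rank 1. Corank 1: A-series; mu = 6 gives A_6.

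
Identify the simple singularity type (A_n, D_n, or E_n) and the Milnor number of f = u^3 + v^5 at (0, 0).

Type E_8, Milnor number mu = 8.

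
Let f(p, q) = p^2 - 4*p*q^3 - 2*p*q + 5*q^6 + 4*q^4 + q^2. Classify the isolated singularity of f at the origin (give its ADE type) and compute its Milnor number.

The Hessian of f at 0 has rank 1. Corank 1: A-series; mu = 5 gives A_5.

Type A_5, Milnor number mu = 5.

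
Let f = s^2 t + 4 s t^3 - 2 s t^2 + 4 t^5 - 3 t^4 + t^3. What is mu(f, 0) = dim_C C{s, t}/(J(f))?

The Hessian of f at 0 has rank 0. Corank 2; j^3 = t*(s - t)^2 has shape L^2 M (L != M), so D-series; mu = 5 gives D_5.

5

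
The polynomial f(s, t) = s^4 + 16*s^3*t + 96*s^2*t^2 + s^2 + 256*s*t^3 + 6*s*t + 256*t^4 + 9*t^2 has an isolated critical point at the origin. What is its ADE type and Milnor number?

The Hessian of f at 0 has rank 1. Corank 1: A-series; mu = 3 gives A_3.

Type A3, Milnor number mu = 3.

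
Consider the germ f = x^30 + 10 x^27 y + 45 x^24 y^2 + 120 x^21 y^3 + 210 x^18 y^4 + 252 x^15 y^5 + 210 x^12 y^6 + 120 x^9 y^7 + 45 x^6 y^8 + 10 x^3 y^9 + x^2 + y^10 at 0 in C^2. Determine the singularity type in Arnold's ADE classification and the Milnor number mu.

Type A_{9}, Milnor number mu = 9.

The Hessian of f at 0 is [[2, 0], [0, 0]] with rank 1, so corank 1. A Groebner basis of the Jacobian ideal J(f) in C{x,y} is {y^9, x}; counting standard monomials gives mu = 9. Corank 1: A-series; mu = 9 gives A_9.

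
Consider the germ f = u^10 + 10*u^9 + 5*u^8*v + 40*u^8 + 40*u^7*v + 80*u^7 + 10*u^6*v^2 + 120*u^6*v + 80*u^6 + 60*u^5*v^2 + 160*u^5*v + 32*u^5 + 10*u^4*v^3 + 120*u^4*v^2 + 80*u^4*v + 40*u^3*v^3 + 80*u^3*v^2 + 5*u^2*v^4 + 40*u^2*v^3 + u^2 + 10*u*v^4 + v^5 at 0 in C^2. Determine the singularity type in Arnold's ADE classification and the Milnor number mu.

Type A_4, Milnor number mu = 4.

The Hessian of f at 0 is [[2, 0], [0, 0]] with rank 1, so corank 1. A Groebner basis of the Jacobian ideal J(f) in C{u,v} is {v^4, u}; counting standard monomials gives mu = 4. Corank 1: A-series; mu = 4 gives A_4.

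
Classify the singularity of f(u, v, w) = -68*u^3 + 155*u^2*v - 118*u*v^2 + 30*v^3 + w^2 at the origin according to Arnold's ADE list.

D_{4}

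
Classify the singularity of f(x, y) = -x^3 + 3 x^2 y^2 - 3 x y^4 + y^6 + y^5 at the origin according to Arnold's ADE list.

The Hessian of f at 0 has rank 0. Corank 2; j^3 = -x^3 is a perfect cube, so E-series; the 5-jet and mu = 8 give E_8.

E8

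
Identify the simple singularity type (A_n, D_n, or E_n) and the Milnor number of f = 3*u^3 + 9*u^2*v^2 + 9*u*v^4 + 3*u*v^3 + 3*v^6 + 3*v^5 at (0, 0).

Type E7, Milnor number mu = 7.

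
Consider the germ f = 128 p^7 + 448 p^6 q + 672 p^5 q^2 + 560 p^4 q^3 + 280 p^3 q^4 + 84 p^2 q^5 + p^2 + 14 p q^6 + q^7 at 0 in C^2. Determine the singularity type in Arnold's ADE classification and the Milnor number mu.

The Hessian of f at 0 is [[2, 0], [0, 0]] with rank 1, so corank 1. A Groebner basis of the Jacobian ideal J(f) in C{p,q} is {q^6, p}; counting standard monomials gives mu = 6. Corank 1: A-series; mu = 6 gives A_6.

Type A_{6}, Milnor number mu = 6.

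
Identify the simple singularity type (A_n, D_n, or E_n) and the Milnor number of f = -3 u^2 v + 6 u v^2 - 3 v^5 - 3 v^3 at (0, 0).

Type D6, Milnor number mu = 6.

The Hessian of f at 0 has rank 0. Corank 2; j^3 = -3*v*(u - v)^2 has shape L^2 M (L != M), so D-series; mu = 6 gives D_6.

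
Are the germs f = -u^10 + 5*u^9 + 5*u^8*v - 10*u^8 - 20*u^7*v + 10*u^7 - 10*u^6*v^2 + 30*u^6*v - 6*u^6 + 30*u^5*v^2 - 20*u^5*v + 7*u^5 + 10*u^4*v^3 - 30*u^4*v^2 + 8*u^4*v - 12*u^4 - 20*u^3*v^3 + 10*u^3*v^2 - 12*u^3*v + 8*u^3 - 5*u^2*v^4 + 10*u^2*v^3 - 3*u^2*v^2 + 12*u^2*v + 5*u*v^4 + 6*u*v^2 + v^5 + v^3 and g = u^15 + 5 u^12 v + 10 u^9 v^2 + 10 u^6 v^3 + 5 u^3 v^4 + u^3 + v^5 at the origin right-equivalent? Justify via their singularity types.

Yes.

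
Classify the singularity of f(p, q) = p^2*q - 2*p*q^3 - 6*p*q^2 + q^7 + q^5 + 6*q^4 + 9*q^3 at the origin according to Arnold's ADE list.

D_{8}

The Hessian of f at 0 has rank 0. Corank 2; j^3 = q*(p - 3*q)^2 has shape L^2 M (L != M), so D-series; mu = 8 gives D_8.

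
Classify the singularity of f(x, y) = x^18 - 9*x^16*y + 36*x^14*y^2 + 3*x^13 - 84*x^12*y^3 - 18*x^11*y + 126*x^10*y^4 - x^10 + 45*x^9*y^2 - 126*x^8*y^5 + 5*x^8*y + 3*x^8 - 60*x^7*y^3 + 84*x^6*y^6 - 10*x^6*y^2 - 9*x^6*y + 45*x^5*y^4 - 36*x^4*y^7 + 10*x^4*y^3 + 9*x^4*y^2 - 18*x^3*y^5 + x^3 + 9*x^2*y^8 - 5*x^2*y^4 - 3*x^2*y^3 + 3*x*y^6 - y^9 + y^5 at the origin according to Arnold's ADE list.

The Hessian of f at 0 has rank 0. Corank 2; j^3 = x^3 is a perfect cube, so E-series; the 5-jet and mu = 8 give E_8.

E_{8}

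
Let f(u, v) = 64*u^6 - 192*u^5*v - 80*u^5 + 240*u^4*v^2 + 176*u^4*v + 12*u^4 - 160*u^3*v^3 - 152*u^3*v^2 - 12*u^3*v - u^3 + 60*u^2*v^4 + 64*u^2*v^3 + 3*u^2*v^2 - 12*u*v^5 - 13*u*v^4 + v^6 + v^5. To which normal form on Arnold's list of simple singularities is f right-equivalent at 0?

E8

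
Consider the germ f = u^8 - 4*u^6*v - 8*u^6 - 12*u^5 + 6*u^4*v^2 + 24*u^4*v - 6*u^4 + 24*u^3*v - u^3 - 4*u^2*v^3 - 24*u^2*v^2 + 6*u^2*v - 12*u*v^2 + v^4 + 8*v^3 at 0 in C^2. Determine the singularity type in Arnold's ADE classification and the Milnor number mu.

The Hessian of f at 0 has rank 0. Corank 2; j^3 = -(u - 2*v)^3 is a perfect cube, so E-series; the 4-jet and mu = 6 give E_6.

Type E_{6}, Milnor number mu = 6.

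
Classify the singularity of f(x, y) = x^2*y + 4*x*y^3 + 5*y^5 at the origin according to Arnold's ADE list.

The Hessian of f at 0 is [[0, 0], [0, 0]] with rank 0, so corank 2. A Groebner basis of the Jacobian ideal J(f) in C{x,y} is {x^3, x^2*y, -2*x^2 + x*y^2, x*y/2 + y^3}; counting standard monomials gives mu = 6. Corank 2; j^3 = x^2*y has shape L^2 M (L != M), so D-series; mu = 6 gives D_6.

D_{6}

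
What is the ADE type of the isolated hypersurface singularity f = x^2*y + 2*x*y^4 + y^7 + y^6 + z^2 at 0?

D7

The Hessian of f at 0 has rank 1. Corank 2; j^3 = x^2*y has shape L^2 M (L != M), so D-series; mu = 7 gives D_7.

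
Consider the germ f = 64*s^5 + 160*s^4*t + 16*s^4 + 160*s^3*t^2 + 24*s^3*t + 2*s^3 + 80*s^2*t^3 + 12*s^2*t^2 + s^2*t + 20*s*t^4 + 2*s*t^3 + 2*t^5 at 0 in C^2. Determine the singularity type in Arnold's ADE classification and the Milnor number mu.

The Hessian of f at 0 is [[0, 0], [0, 0]] with rank 0, so corank 2. A Groebner basis of the Jacobian ideal J(f) in C{s,t} is {s^3, s^2*t, -s^2/4 + s*t^2, 7*s^2/2 + s*t + t^3}; counting standard monomials gives mu = 6. Corank 2; j^3 = s^2*(2*s + t) has shape L^2 M (L != M), so D-series; mu = 6 gives D_6.

Type D_{6}, Milnor number mu = 6.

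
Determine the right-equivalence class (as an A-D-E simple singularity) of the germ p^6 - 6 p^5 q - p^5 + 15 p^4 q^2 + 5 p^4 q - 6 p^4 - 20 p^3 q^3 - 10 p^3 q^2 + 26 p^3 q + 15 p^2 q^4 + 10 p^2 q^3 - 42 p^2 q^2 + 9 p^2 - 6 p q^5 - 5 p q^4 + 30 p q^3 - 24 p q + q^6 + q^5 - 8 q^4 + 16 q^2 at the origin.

A4

The Hessian of f at 0 has rank 1. Corank 1: A-series; mu = 4 gives A_4.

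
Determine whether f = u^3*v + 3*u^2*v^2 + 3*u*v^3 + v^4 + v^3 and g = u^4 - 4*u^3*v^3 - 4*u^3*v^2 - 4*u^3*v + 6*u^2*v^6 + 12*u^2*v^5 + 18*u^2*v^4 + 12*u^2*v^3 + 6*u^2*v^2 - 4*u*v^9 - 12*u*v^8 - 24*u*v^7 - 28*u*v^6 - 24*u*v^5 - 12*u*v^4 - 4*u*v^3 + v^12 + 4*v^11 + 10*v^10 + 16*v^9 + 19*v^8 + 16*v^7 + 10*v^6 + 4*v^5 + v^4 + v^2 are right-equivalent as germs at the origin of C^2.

The Hessian of f at 0 has rank 0. Corank 2; j^3 = v^3 is a perfect cube, so E-series; the 4-jet and mu = 7 give E_7. The Hessian of g at 0 has rank 1. Corank 1: A-series; mu = 3 gives A_3. f is E_7 but g is A_3, hence not right-equivalent.

No.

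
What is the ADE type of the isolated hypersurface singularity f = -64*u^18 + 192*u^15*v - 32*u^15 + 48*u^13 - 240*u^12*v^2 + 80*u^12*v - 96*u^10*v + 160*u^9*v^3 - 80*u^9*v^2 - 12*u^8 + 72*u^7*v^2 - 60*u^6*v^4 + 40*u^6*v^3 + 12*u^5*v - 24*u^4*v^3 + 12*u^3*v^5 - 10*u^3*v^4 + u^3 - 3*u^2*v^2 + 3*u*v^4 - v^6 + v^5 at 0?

E_8

The Hessian of f at 0 has rank 0. Corank 2; j^3 = u^3 is a perfect cube, so E-series; the 5-jet and mu = 8 give E_8.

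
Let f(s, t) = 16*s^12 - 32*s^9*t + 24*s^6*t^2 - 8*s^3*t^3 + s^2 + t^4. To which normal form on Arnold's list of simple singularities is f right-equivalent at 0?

A_{3}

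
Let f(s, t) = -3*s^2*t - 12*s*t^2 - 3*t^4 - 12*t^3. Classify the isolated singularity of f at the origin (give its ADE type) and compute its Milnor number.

Type D_5, Milnor number mu = 5.

The Hessian of f at 0 is [[0, 0], [0, 0]] with rank 0, so corank 2. A Groebner basis of the Jacobian ideal J(f) in C{s,t} is {s^3 - 2*s^2 + 8*t^2, s^2/4 + t^3 - t^2, s*t + 2*t^2}; counting standard monomials gives mu = 5. Corank 2; j^3 = -3*t*(s + 2*t)^2 has shape L^2 M (L != M), so D-series; mu = 5 gives D_5.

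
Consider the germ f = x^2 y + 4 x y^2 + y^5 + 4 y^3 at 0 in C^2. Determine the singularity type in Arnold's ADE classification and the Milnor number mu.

Type D6, Milnor number mu = 6.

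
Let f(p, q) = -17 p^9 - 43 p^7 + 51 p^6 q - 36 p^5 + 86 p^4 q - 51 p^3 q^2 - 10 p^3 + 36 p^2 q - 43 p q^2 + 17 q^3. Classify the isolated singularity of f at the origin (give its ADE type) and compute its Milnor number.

The Hessian of f at 0 is [[0, 0], [0, 0]] with rank 0, so corank 2. A Groebner basis of the Jacobian ideal J(f) in C{p,q} is {q^3, p^2 - 13*q^2/6, p*q - 3*q^2/2}; counting standard monomials gives mu = 4. Corank 2; j^3 = -(p - q)*(10*p^2 - 26*p*q + 17*q^2) splits into three distinct lines over C (the quadratic factor has nonzero discriminant), so D_4.

Type D_4, Milnor number mu = 4.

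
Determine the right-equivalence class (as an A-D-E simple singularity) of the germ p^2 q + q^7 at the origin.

D_{8}

The Hessian of f at 0 has rank 0. Corank 2; j^3 = p^2*q has shape L^2 M (L != M), so D-series; mu = 8 gives D_8.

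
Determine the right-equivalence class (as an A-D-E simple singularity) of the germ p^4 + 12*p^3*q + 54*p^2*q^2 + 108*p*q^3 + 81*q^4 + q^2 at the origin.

The Hessian of f at 0 is [[0, 0], [0, 2]] with rank 1, so corank 1. A Groebner basis of the Jacobian ideal J(f) in C{p,q} is {p^3, q}; counting standard monomials gives mu = 3. Corank 1: A-series; mu = 3 gives A_3.

A3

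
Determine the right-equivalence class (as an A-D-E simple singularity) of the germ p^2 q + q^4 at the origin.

The Hessian of f at 0 is [[0, 0], [0, 0]] with rank 0, so corank 2. A Groebner basis of the Jacobian ideal J(f) in C{p,q} is {p^3, p^2/4 + q^3, p*q}; counting standard monomials gives mu = 5. Corank 2; j^3 = p^2*q has shape L^2 M (L != M), so D-series; mu = 5 gives D_5.

D_5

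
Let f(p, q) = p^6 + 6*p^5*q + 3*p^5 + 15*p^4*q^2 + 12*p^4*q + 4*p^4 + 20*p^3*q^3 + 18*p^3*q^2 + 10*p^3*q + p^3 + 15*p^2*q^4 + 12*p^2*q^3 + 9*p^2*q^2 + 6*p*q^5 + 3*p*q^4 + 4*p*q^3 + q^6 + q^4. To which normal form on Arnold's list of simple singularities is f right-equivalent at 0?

The Hessian of f at 0 is [[0, 0], [0, 0]] with rank 0, so corank 2. A Groebner basis of the Jacobian ideal J(f) in C{p,q} is {p^3, p^2*q, p^2/2 + p*q^2, -3*p^2/2 + q^3}; counting standard monomials gives mu = 6. Corank 2; j^3 = p^3 is a perfect cube, so E-series; the 4-jet and mu = 6 give E_6.

E_6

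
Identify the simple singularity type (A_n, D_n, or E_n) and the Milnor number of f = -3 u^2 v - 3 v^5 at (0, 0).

Type D6, Milnor number mu = 6.

The Hessian of f at 0 is [[0, 0], [0, 0]] with rank 0, so corank 2. A Groebner basis of the Jacobian ideal J(f) in C{u,v} is {u^2/5 + v^4, u^3, u*v}; counting standard monomials gives mu = 6. Corank 2; j^3 = -3*u^2*v has shape L^2 M (L != M), so D-series; mu = 6 gives D_6.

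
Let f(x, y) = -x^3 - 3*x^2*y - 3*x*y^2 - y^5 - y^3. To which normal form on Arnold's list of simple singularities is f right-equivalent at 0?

E_8

The Hessian of f at 0 has rank 0. Corank 2; j^3 = -(x + y)^3 is a perfect cube, so E-series; the 5-jet and mu = 8 give E_8.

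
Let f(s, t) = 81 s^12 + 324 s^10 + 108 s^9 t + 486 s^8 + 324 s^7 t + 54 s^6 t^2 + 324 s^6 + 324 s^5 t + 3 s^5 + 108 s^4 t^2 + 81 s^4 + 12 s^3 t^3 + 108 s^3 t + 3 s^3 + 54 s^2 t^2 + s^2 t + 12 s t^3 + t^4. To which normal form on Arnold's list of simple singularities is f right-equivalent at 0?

D_5

The Hessian of f at 0 has rank 0. Corank 2; j^3 = s^2*(3*s + t) has shape L^2 M (L != M), so D-series; mu = 5 gives D_5.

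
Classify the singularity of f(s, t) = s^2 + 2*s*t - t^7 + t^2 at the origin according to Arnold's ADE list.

A6

The Hessian of f at 0 has rank 1. Corank 1: A-series; mu = 6 gives A_6.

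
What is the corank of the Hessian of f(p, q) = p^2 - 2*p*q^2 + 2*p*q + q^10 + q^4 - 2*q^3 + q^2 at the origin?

1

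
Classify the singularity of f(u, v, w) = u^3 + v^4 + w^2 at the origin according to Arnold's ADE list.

The Hessian of f at 0 has rank 1. Corank 2; j^3 = u^3 is a perfect cube, so E-series; the 4-jet and mu = 6 give E_6.

E_6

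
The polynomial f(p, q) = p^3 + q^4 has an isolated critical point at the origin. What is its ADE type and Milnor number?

The Hessian of f at 0 is [[0, 0], [0, 0]] with rank 0, so corank 2. A Groebner basis of the Jacobian ideal J(f) in C{p,q} is {q^3, p^2}; counting standard monomials gives mu = 6. Corank 2; j^3 = p^3 is a perfect cube, so E-series; the 4-jet and mu = 6 give E_6.

Type E6, Milnor number mu = 6.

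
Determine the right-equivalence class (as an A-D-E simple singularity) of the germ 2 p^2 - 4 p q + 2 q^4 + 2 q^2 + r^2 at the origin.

A_3

The Hessian of f at 0 is [[4, -4, 0], [-4, 4, 0], [0, 0, 2]] with rank 2, so corank 1. A Groebner basis of the Jacobian ideal J(f) in C{p,q,r} is {q^3, p - q, r}; counting standard monomials gives mu = 3. Corank 1: A-series; mu = 3 gives A_3.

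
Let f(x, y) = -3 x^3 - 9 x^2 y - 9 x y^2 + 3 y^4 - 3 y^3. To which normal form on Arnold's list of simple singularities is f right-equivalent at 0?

E_6

The Hessian of f at 0 has rank 0. Corank 2; j^3 = -3*(x + y)^3 is a perfect cube, so E-series; the 4-jet and mu = 6 give E_6.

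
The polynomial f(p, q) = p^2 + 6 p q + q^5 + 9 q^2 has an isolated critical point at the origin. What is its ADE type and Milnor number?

The Hessian of f at 0 has rank 1. Corank 1: A-series; mu = 4 gives A_4.

Type A_{4}, Milnor number mu = 4.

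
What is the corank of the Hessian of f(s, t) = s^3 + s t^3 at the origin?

2

The Hessian at 0 is [[0, 0], [0, 0]] of rank 0; hence corank 2.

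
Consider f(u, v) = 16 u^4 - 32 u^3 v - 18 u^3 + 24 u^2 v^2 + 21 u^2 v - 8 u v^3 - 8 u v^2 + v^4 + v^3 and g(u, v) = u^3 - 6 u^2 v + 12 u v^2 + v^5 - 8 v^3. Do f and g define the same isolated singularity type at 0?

No.

The Hessian of f at 0 has rank 0. Corank 2; j^3 = -(2*u - v)*(3*u - v)^2 has shape L^2 M (L != M), so D-series; mu = 5 gives D_5. The Hessian of g at 0 has rank 0. Corank 2; j^3 = (u - 2*v)^3 is a perfect cube, so E-series; the 5-jet and mu = 8 give E_8. f is D_5 but g is E_8, hence not right-equivalent.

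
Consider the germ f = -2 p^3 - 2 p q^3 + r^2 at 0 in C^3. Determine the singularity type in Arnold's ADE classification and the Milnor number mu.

The Hessian of f at 0 has rank 1. Corank 2; j^3 = -2*p^3 is a perfect cube, so E-series; the 4-jet and mu = 7 give E_7.

Type E_{7}, Milnor number mu = 7.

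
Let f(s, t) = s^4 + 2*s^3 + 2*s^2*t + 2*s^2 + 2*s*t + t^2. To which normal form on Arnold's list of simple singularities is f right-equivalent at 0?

A_1

The Hessian of f at 0 has rank 2. Corank 0: nondegenerate Morse point, so A_1.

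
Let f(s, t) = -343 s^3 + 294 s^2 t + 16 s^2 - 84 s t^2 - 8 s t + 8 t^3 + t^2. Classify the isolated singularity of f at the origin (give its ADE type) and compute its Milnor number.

Type A_{2}, Milnor number mu = 2.

The Hessian of f at 0 is [[32, -8], [-8, 2]] with rank 1, so corank 1. A Groebner basis of the Jacobian ideal J(f) in C{s,t} is {t^2, s - t/4}; counting standard monomials gives mu = 2. Corank 1: A-series; mu = 2 gives A_2.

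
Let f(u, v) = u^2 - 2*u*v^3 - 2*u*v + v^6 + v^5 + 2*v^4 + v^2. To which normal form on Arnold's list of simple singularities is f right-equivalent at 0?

The Hessian of f at 0 is [[2, -2], [-2, 2]] with rank 1, so corank 1. A Groebner basis of the Jacobian ideal J(f) in C{u,v} is {-u + v^3 + v, u^2 - v^2, u*v - v^2}; counting standard monomials gives mu = 4. Corank 1: A-series; mu = 4 gives A_4.

A_{4}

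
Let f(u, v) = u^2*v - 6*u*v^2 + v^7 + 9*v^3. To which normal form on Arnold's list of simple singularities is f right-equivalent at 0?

The Hessian of f at 0 has rank 0. Corank 2; j^3 = v*(u - 3*v)^2 has shape L^2 M (L != M), so D-series; mu = 8 gives D_8.

D8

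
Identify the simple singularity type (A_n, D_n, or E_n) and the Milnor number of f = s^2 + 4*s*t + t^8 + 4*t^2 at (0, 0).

Type A_{7}, Milnor number mu = 7.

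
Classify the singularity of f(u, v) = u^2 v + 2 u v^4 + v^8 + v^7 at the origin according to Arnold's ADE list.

The Hessian of f at 0 has rank 0. Corank 2; j^3 = u^2*v has shape L^2 M (L != M), so D-series; mu = 9 gives D_9.

D_9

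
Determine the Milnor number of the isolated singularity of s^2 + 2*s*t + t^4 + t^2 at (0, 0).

The Hessian of f at 0 has rank 1. Corank 1: A-series; mu = 3 gives A_3.

3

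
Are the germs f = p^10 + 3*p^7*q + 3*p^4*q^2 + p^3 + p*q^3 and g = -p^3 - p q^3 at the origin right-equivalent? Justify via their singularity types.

The Hessian of f at 0 is [[0, 0], [0, 0]] with rank 0, so corank 2. A Groebner basis of the Jacobian ideal J(f) in C{p,q} is {p^3, p*q^2, 3*p^2 + q^3}; counting standard monomials gives mu = 7. Corank 2; j^3 = p^3 is a perfect cube, so E-series; the 4-jet and mu = 7 give E_7. The Hessian of g at 0 is [[0, 0], [0, 0]] with rank 0, so corank 2. A Groebner basis of the Jacobian ideal J(g) in C{p,q} is {p^3, p*q^2, 3*p^2 + q^3}; counting standard monomials gives mu = 7. Corank 2; j^3 = -p^3 is a perfect cube, so E-series; the 4-jet and mu = 7 give E_7. Both have type E_7, hence right-equivalent.

Yes.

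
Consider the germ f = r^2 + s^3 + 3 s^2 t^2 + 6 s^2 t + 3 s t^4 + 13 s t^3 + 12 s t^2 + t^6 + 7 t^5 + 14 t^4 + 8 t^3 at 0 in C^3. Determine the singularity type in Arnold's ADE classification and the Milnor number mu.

Type E_{7}, Milnor number mu = 7.

The Hessian of f at 0 has rank 1. Corank 2; j^3 = (s + 2*t)^3 is a perfect cube, so E-series; the 4-jet and mu = 7 give E_7.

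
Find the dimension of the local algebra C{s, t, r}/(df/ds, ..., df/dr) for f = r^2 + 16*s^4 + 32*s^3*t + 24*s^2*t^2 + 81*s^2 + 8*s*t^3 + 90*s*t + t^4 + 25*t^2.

The Hessian of f at 0 has rank 2. Corank 1: A-series; mu = 3 gives A_3.

3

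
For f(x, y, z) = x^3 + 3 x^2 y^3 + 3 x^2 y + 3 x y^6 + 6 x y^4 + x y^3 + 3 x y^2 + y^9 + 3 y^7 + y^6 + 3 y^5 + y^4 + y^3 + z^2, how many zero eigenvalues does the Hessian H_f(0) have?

Hessian at 0 has rank 1.

2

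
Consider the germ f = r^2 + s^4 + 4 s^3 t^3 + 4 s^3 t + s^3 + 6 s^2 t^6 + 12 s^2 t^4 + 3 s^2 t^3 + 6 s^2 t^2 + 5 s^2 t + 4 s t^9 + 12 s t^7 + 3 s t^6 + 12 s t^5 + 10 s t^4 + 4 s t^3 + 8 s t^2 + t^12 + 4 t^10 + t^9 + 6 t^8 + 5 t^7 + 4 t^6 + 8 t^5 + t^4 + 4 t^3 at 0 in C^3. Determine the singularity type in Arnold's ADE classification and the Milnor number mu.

The Hessian of f at 0 is [[0, 0, 0], [0, 0, 0], [0, 0, 2]] with rank 1, so corank 2. A Groebner basis of the Jacobian ideal J(f) in C{s,t,r} is {s*t^2 + s*t/2 + t^2, -s*t/4 + t^3 - t^2/2, s^2 + 3*s*t + 2*t^2, r}; counting standard monomials gives mu = 5. Corank 2; j^3 = (s + t)*(s + 2*t)^2 has shape L^2 M (L != M), so D-series; mu = 5 gives D_5.

Type D5, Milnor number mu = 5.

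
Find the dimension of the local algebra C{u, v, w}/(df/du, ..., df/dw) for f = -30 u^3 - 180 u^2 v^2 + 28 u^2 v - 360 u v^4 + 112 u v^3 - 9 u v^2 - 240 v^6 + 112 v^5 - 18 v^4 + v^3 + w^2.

4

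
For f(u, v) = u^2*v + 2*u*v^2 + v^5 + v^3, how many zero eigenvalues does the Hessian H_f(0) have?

2

Hessian at 0 has rank 0.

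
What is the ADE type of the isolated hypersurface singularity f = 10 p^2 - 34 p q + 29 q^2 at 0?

A_{1}

The Hessian of f at 0 has rank 2. Corank 0: nondegenerate Morse point, so A_1.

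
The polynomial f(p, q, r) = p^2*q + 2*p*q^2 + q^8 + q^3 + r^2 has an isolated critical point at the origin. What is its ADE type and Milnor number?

Type D_9, Milnor number mu = 9.

The Hessian of f at 0 has rank 1. Corank 2; j^3 = q*(p + q)^2 has shape L^2 M (L != M), so D-series; mu = 9 gives D_9.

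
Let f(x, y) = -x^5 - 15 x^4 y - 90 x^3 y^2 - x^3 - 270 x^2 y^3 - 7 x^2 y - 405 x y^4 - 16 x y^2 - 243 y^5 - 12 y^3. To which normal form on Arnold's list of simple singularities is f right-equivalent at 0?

D_6

The Hessian of f at 0 is [[0, 0], [0, 0]] with rank 0, so corank 2. A Groebner basis of the Jacobian ideal J(f) in C{x,y} is {-x*y/5 + y^4 - 2*y^2/5, x*y^2 + 2*y^3, x^2 + 5*x*y + 6*y^2}; counting standard monomials gives mu = 6. Corank 2; j^3 = -(x + 2*y)^2*(x + 3*y) has shape L^2 M (L != M), so D-series; mu = 6 gives D_6.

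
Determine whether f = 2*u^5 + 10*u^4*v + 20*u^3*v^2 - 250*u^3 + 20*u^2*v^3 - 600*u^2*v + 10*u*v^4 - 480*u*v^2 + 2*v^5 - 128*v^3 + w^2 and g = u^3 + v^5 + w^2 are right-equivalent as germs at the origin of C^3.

The Hessian of f at 0 is [[0, 0, 0], [0, 0, 0], [0, 0, 2]] with rank 1, so corank 2. A Groebner basis of the Jacobian ideal J(f) in C{u,v,w} is {v^5, u*v^3 + 17*v^4/20, u^2 + 8*u*v/5 + 16*v^2/25, w}; counting standard monomials gives mu = 8. Corank 2; j^3 = -2*(5*u + 4*v)^3 is a perfect cube, so E-series; the 5-jet and mu = 8 give E_8. The Hessian of g at 0 is [[0, 0, 0], [0, 0, 0], [0, 0, 2]] with rank 1, so corank 2. A Groebner basis of the Jacobian ideal J(g) in C{u,v,w} is {v^4, u^2, w}; counting standard monomials gives mu = 8. Corank 2; j^3 = u^3 is a perfect cube, so E-series; the 5-jet and mu = 8 give E_8. Both have type E_8, hence right-equivalent.

Yes.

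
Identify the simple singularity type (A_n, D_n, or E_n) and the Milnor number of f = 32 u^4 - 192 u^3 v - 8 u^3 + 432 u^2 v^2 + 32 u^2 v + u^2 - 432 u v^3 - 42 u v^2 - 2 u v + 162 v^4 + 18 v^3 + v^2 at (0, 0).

Type A_{3}, Milnor number mu = 3.

The Hessian of f at 0 is [[2, -2], [-2, 2]] with rank 1, so corank 1. A Groebner basis of the Jacobian ideal J(f) in C{u,v} is {u^2 - u + v, u*v - u + v, -u + v^2 + v}; counting standard monomials gives mu = 3. Corank 1: A-series; mu = 3 gives A_3.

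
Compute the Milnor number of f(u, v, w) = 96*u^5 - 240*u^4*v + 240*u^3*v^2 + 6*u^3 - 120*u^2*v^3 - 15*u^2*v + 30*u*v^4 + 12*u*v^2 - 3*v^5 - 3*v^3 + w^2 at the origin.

6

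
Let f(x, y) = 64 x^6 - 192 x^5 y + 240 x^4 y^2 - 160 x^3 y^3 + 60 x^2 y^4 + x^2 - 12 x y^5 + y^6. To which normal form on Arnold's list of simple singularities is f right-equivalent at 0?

A_{5}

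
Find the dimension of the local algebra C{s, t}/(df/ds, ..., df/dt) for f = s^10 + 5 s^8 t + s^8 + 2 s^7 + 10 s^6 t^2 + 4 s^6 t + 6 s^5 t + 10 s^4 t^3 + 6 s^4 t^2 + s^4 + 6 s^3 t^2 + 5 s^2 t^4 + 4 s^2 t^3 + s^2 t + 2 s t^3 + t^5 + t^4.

5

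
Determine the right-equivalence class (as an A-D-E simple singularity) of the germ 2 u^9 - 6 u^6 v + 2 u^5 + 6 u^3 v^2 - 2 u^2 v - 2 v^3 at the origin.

D_4

The Hessian of f at 0 is [[0, 0], [0, 0]] with rank 0, so corank 2. A Groebner basis of the Jacobian ideal J(f) in C{u,v} is {v^3, u^2 + 3*v^2, u*v}; counting standard monomials gives mu = 4. Corank 2; j^3 = -2*v*(u^2 + v^2) splits into three distinct lines over C (the quadratic factor has nonzero discriminant), so D_4.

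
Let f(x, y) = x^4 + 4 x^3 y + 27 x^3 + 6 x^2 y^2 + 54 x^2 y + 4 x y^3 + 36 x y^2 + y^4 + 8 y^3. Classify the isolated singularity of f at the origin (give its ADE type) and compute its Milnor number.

Type E_{6}, Milnor number mu = 6.

The Hessian of f at 0 has rank 0. Corank 2; j^3 = (3*x + 2*y)^3 is a perfect cube, so E-series; the 4-jet and mu = 6 give E_6.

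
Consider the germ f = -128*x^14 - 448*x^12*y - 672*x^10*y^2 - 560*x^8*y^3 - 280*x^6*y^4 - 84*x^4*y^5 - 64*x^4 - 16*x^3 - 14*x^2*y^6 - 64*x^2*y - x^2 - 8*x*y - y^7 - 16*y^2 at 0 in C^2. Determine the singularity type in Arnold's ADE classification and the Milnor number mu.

Type A_6, Milnor number mu = 6.

The Hessian of f at 0 has rank 1. Corank 1: A-series; mu = 6 gives A_6.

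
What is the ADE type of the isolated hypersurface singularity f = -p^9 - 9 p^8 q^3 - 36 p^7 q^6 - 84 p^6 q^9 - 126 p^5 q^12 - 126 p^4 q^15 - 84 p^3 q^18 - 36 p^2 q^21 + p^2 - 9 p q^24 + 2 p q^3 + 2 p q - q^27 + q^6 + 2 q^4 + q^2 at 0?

A8

The Hessian of f at 0 is [[2, 2], [2, 2]] with rank 1, so corank 1. A Groebner basis of the Jacobian ideal J(f) in C{p,q} is {p^2*q^2 - 2*p^2 - 3*p*q - q^2, p^3 + 3*p^2*q + 3*p*q^2 - p - q, p + q^3 + q}; counting standard monomials gives mu = 8. Corank 1: A-series; mu = 8 gives A_8.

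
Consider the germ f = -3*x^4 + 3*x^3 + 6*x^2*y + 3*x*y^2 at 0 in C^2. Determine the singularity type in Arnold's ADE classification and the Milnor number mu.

Type D_5, Milnor number mu = 5.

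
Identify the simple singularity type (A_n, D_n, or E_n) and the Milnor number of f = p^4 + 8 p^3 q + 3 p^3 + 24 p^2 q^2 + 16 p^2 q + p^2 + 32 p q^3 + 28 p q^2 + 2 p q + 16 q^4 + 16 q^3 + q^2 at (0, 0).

Type A_2, Milnor number mu = 2.

The Hessian of f at 0 has rank 1. Corank 1: A-series; mu = 2 gives A_2.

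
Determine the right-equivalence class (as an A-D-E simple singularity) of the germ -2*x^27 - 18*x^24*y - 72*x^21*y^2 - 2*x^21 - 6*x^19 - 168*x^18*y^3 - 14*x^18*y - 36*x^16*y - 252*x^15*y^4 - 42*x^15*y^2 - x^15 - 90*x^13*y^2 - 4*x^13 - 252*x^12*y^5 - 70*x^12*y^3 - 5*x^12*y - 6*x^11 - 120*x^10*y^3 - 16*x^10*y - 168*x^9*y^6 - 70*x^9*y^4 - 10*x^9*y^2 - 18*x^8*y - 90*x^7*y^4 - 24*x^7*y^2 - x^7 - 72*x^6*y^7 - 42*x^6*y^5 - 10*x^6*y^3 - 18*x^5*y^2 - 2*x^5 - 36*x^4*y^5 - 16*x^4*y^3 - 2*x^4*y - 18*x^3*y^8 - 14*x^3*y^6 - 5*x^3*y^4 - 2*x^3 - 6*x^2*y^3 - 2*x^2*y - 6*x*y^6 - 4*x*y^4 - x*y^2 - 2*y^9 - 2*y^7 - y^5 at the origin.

The Hessian of f at 0 is [[0, 0], [0, 0]] with rank 0, so corank 2. A Groebner basis of the Jacobian ideal J(f) in C{x,y} is {y^3, x^2 + y^2/2, x*y - y^2/2}; counting standard monomials gives mu = 4. Corank 2; j^3 = -x*(2*x^2 + 2*x*y + y^2) splits into three distinct lines over C (the quadratic factor has nonzero discriminant), so D_4.

D_4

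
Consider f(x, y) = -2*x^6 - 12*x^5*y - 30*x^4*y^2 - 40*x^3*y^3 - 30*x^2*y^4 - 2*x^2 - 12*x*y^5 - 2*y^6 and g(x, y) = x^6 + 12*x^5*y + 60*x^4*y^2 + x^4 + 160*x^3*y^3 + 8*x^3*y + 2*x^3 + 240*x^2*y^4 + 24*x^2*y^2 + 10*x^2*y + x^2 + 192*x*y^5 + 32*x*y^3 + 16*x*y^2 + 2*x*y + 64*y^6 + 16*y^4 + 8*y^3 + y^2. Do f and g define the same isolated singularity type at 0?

Yes.

The Hessian of f at 0 has rank 1. Corank 1: A-series; mu = 5 gives A_5. The Hessian of g at 0 has rank 1. Corank 1: A-series; mu = 5 gives A_5. Both have type A_5, hence right-equivalent.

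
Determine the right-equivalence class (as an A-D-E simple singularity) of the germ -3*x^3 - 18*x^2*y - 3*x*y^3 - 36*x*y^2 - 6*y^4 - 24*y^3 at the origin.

The Hessian of f at 0 has rank 0. Corank 2; j^3 = -3*(x + 2*y)^3 is a perfect cube, so E-series; the 4-jet and mu = 7 give E_7.

E7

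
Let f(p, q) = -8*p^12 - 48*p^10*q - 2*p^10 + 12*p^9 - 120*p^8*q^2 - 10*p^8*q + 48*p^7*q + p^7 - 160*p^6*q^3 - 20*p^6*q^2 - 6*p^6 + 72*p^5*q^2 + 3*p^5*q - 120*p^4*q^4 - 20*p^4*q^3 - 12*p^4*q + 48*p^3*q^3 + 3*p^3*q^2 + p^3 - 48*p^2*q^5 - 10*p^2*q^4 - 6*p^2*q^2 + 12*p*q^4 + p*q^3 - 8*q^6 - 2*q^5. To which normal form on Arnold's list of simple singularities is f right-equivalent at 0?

The Hessian of f at 0 is [[0, 0], [0, 0]] with rank 0, so corank 2. A Groebner basis of the Jacobian ideal J(f) in C{p,q} is {-p^2/4 + q^4 - q^3/12, p^3, p^2*q + p^2/12 + q^3/36, -p^2/2 + p*q^2 - q^3/6}; counting standard monomials gives mu = 7. Corank 2; j^3 = p^3 is a perfect cube, so E-series; the 4-jet and mu = 7 give E_7.

E7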